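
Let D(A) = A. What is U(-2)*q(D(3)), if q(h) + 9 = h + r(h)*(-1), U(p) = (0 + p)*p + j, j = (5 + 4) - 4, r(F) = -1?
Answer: -45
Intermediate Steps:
j = 5 (j = 9 - 4 = 5)
U(p) = 5 + p² (U(p) = (0 + p)*p + 5 = p*p + 5 = p² + 5 = 5 + p²)
q(h) = -8 + h (q(h) = -9 + (h - 1*(-1)) = -9 + (h + 1) = -9 + (1 + h) = -8 + h)
U(-2)*q(D(3)) = (5 + (-2)²)*(-8 + 3) = (5 + 4)*(-5) = 9*(-5) = -45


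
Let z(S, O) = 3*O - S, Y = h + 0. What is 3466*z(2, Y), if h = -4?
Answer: -48524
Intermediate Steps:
Y = -4 (Y = -4 + 0 = -4)
z(S, O) = -S + 3*O
3466*z(2, Y) = 3466*(-1*2 + 3*(-4)) = 3466*(-2 - 12) = 3466*(-14) = -48524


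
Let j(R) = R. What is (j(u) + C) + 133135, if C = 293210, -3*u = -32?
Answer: 1279067/3 ≈ 4.2636e+5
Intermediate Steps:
u = 32/3 (u = -1/3*(-32) = 32/3 ≈ 10.667)
(j(u) + C) + 133135 = (32/3 + 293210) + 133135 = 879662/3 + 133135 = 1279067/3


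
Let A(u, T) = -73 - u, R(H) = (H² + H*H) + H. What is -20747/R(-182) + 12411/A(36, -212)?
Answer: -822206549/7201194 ≈ -114.18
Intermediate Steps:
R(H) = H + 2*H² (R(H) = (H² + H²) + H = 2*H² + H = H + 2*H²)
-20747/R(-182) + 12411/A(36, -212) = -20747*(-1/(182*(1 + 2*(-182)))) + 12411/(-73 - 1*36) = -20747*(-1/(182*(1 - 364))) + 12411/(-73 - 36) = -20747/((-182*(-363))) + 12411/(-109) = -20747/66066 + 12411*(-1/109) = -20747*1/66066 - 12411/109 = -20747/66066 - 12411/109 = -822206549/7201194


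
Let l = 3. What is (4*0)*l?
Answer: 0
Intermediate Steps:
(4*0)*l = (4*0)*3 = 0*3 = 0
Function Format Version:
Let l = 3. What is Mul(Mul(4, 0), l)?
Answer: 0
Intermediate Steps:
Mul(Mul(4, 0), l) = Mul(Mul(4, 0), 3) = Mul(0, 3) = 0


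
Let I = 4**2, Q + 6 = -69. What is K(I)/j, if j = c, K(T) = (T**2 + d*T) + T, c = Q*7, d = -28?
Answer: 176/525 ≈ 0.33524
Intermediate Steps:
Q = -75 (Q = -6 - 69 = -75)
I = 16
c = -525 (c = -75*7 = -525)
K(T) = T**2 - 27*T (K(T) = (T**2 - 28*T) + T = T**2 - 27*T)
j = -525
K(I)/j = (16*(-27 + 16))/(-525) = (16*(-11))*(-1/525) = -176*(-1/525) = 176/525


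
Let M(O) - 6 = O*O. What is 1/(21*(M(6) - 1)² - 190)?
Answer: 1/35111 ≈ 2.8481e-5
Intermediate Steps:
M(O) = 6 + O² (M(O) = 6 + O*O = 6 + O²)
1/(21*(M(6) - 1)² - 190) = 1/(21*((6 + 6²) - 1)² - 190) = 1/(21*((6 + 36) - 1)² - 190) = 1/(21*(42 - 1)² - 190) = 1/(21*41² - 190) = 1/(21*1681 - 190) = 1/(35301 - 190) = 1/35111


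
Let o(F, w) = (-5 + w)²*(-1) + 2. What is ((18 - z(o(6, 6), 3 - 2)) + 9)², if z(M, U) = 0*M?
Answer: 729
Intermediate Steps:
o(F, w) = 2 - (-5 + w)² (o(F, w) = -(-5 + w)² + 2 = 2 - (-5 + w)²)
z(M, U) = 0
((18 - z(o(6, 6), 3 - 2)) + 9)² = ((18 - 1*0) + 9)² = ((18 + 0) + 9)² = (18 + 9)² = 27² = 729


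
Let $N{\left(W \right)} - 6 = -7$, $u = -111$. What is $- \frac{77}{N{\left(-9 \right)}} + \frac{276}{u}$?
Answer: $\frac{2757}{37} \approx 74.514$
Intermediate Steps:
$N{\left(W \right)} = -1$ ($N{\left(W \right)} = 6 - 7 = -1$)
$- \frac{77}{N{\left(-9 \right)}} + \frac{276}{u} = - \frac{77}{-1} + \frac{276}{-111} = \left(-77\right) \left(-1\right) + 276 \left(- \frac{1}{111}\right) = 77 - \frac{92}{37} = \frac{2757}{37}$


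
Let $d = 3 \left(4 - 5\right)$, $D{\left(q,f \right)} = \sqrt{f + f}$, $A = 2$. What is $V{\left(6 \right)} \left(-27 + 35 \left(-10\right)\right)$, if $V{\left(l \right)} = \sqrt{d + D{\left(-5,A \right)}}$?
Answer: $- 377 i \approx - 377.0 i$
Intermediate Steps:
$D{\left(q,f \right)} = \sqrt{2} \sqrt{f}$ ($D{\left(q,f \right)} = \sqrt{2 f} = \sqrt{2} \sqrt{f}$)
$d = -3$ ($d = 3 \left(-1\right) = -3$)
$V{\left(l \right)} = i$ ($V{\left(l \right)} = \sqrt{-3 + \sqrt{2} \sqrt{2}} = \sqrt{-3 + 2} = \sqrt{-1} = i$)
$V{\left(6 \right)} \left(-27 + 35 \left(-10\right)\right) = i \left(-27 + 35 \left(-10\right)\right) = i \left(-27 - 350\right) = i \left(-377\right) = - 377 i$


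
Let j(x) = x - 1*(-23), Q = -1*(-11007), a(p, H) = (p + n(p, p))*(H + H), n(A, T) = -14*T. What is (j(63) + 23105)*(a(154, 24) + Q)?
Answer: -1973298999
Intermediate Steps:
a(p, H) = -26*H*p (a(p, H) = (p - 14*p)*(H + H) = (-13*p)*(2*H) = -26*H*p)
Q = 11007
j(x) = 23 + x (j(x) = x + 23 = 23 + x)
(j(63) + 23105)*(a(154, 24) + Q) = ((23 + 63) + 23105)*(-26*24*154 + 11007) = (86 + 23105)*(-96096 + 11007) = 23191*(-85089) = -1973298999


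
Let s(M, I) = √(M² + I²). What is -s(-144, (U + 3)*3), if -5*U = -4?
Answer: -3*√57961/5 ≈ -144.45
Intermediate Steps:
U = ⅘ (U = -⅕*(-4) = ⅘ ≈ 0.80000)
s(M, I) = √(I² + M²)
-s(-144, (U + 3)*3) = -√(((⅘ + 3)*3)² + (-144)²) = -√(((19/5)*3)² + 20736) = -√((57/5)² + 20736) = -√(3249/25 + 20736) = -√(521649/25) = -3*√57961/5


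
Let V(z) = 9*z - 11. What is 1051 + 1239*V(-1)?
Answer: -23729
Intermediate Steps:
V(z) = -11 + 9*z
1051 + 1239*V(-1) = 1051 + 1239*(-11 + 9*(-1)) = 1051 + 1239*(-11 - 9) = 1051 + 1239*(-20) = 1051 - 24780 = -23729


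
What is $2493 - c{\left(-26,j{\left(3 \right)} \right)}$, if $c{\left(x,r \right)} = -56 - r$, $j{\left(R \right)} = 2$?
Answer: $2551$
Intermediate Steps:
$2493 - c{\left(-26,j{\left(3 \right)} \right)} = 2493 - \left(-56 - 2\right) = 2493 - -58 = 2493 + 58 = 2551$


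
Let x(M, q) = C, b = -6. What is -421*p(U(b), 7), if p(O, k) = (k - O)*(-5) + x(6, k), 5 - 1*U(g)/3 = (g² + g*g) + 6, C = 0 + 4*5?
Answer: 467310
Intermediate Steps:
C = 20 (C = 0 + 20 = 20)
x(M, q) = 20
U(g) = -3 - 6*g² (U(g) = 15 - 3*((g² + g*g) + 6) = 15 - 3*((g² + g²) + 6) = 15 - 3*(2*g² + 6) = 15 - 3*(6 + 2*g²) = 15 + (-18 - 6*g²) = -3 - 6*g²)
p(O, k) = 20 - 5*k + 5*O (p(O, k) = (k - O)*(-5) + 20 = (-5*k + 5*O) + 20 = 20 - 5*k + 5*O)
-421*p(U(b), 7) = -421*(20 - 5*7 + 5*(-3 - 6*(-6)²)) = -421*(20 - 35 + 5*(-3 - 6*36)) = -421*(20 - 35 + 5*(-3 - 216)) = -421*(20 - 35 + 5*(-219)) = -421*(20 - 35 - 1095) = -421*(-1110) = 467310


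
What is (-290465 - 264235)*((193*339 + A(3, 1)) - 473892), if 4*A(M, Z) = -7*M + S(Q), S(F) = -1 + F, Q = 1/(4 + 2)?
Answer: 453157126475/2 ≈ 2.2658e+11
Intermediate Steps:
Q = 1/6 ≈ 0.16667
A(M, Z) = -5/24 - 7*M/4 (A(M, Z) = (-7*M + (-1 + 1/6))/4 = (-7*M - 5/6)/4 = (-5/6 - 7*M)/4 = -5/24 - 7*M/4)
(-290465 - 264235)*((193*339 + A(3, 1)) - 473892) = (-290465 - 264235)*((193*339 + (-5/24 - 7/4*3)) - 473892) = -554700*((65427 + (-5/24 - 21/4)) - 473892) = -554700*((65427 - 131/24) - 473892) = -554700*(1570117/24 - 473892) = -554700*(-9803291/24) = 453157126475/2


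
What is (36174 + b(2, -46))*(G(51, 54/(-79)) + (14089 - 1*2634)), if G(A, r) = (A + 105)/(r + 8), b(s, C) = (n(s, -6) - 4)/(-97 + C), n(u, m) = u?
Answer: 17156681928788/41327 ≈ 4.1514e+8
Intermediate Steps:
b(s, C) = (-4 + s)/(-97 + C) (b(s, C) = (s - 4)/(-97 + C) = (-4 + s)/(-97 + C))
G(A, r) = (105 + A)/(8 + r)
(36174 + b(2, -46))*(G(51, 54/(-79)) + (14089 - 1*2634)) = (36174 + (-4 + 2)/(-97 - 46))*((105 + 51)/(8 + 54/(-79)) + (14089 - 1*2634)) = (36174 - 2/(-143))*(156/(8 + 54*(-1/79)) + (14089 - 2634)) = (36174 - 1/143*(-2))*(156/(8 - 54/79) + 11455) = (36174 + 2/143)*(156/(578/79) + 11455) = 5172884*((79/578)*156 + 11455)/143 = 5172884*(6162/289 + 11455)/143 = (5172884/143)*(3316657/289) = 17156681928788/41327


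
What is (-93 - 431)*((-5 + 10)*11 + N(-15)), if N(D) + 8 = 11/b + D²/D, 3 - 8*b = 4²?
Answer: -171872/13 ≈ -13221.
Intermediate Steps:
b = -13/8 (b = 3/8 - ⅛*4² = 3/8 - ⅛*16 = 3/8 - 2 = -13/8 ≈ -1.6250)
N(D) = -192/13 + D (N(D) = -8 + (11/(-13/8) + D²/D) = -8 + (11*(-8/13) + D) = -8 + (-88/13 + D) = -192/13 + D)
(-93 - 431)*((-5 + 10)*11 + N(-15)) = (-93 - 431)*((-5 + 10)*11 + (-192/13 - 15)) = -524*(5*11 - 387/13) = -524*(55 - 387/13) = -524*328/13 = -171872/13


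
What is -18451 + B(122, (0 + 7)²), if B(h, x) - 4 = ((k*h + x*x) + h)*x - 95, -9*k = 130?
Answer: 168625/9 ≈ 18736.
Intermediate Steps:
k = -130/9 (k = -⅑*130 = -130/9 ≈ -14.444)
B(h, x) = -91 + x*(x² - 121*h/9) (B(h, x) = 4 + (((-130*h/9 + x*x) + h)*x - 95) = 4 + (((-130*h/9 + x²) + h)*x - 95) = 4 + (((x² - 130*h/9) + h)*x - 95) = 4 + ((x² - 121*h/9)*x - 95) = 4 + (x*(x² - 121*h/9) - 95) = 4 + (-95 + x*(x² - 121*h/9)) = -91 + x*(x² - 121*h/9))
-18451 + B(122, (0 + 7)²) = -18451 + (-91 + ((0 + 7)²)³ - 121/9*122*(0 + 7)²) = -18451 + (-91 + (7²)³ - 121/9*122*7²) = -18451 + (-91 + 49³ - 121/9*122*49) = -18451 + (-91 + 117649 - 723338/9) = -18451 + 334684/9 = 168625/9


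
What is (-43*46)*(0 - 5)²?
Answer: -49450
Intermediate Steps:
(-43*46)*(0 - 5)² = -1978*(-5)² = -1978*25 = -49450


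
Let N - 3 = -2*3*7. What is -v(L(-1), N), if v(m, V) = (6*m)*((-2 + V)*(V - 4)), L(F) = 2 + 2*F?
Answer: 0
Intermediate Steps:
N = -39 (N = 3 - 2*3*7 = 3 - 6*7 = 3 - 42 = -39)
v(m, V) = 6*m*(-4 + V)*(-2 + V) (v(m, V) = (6*m)*((-2 + V)*(-4 + V)) = (6*m)*((-4 + V)*(-2 + V)) = 6*m*(-4 + V)*(-2 + V))
-v(L(-1), N) = -6*(2 + 2*(-1))*(8 + (-39)² - 6*(-39)) = -6*(2 - 2)*(8 + 1521 + 234) = -6*0*1763 = -1*0 = 0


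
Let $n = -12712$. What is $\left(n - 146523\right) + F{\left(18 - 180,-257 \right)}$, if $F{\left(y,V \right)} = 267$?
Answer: $-158968$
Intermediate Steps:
$\left(n - 146523\right) + F{\left(18 - 180,-257 \right)} = \left(-12712 - 146523\right) + 267 = -159235 + 267 = -158968$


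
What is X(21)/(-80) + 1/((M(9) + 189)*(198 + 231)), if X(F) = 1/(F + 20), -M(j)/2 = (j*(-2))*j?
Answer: -216797/721852560 ≈ -0.00030033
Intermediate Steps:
M(j) = 4*j**2 (M(j) = -2*j*(-2)*j = -2*(-2*j)*j = -(-4)*j**2 = 4*j**2)
X(F) = 1/(20 + F)
X(21)/(-80) + 1/((M(9) + 189)*(198 + 231)) = 1/((20 + 21)*(-80)) + 1/((4*9**2 + 189)*(198 + 231)) = -1/80/41 + 1/((4*81 + 189)*429) = (1/41)*(-1/80) + (1/429)/(324 + 189) = -1/3280 + (1/429)/513 = -1/3280 + (1/513)*(1/429) = -1/3280 + 1/220077 = -216797/721852560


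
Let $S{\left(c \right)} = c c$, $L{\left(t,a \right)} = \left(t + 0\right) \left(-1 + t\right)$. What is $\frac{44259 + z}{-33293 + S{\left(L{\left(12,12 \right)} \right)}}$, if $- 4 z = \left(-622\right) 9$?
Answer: $- \frac{91317}{31738} \approx -2.8772$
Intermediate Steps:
$L{\left(t,a \right)} = t \left(-1 + t\right)$
$S{\left(c \right)} = c^{2}$
$z = \frac{2799}{2}$ ($z = - \frac{\left(-622\right) 9}{4} = \left(- \frac{1}{4}\right) \left(-5598\right) = \frac{2799}{2} \approx 1399.5$)
$\frac{44259 + z}{-33293 + S{\left(L{\left(12,12 \right)} \right)}} = \frac{44259 + \frac{2799}{2}}{-33293 + \left(12 \left(-1 + 12\right)\right)^{2}} = \frac{91317}{2 \left(-33293 + \left(12 \cdot 11\right)^{2}\right)} = \frac{91317}{2 \left(-33293 + 132^{2}\right)} = \frac{91317}{2 \left(-33293 + 17424\right)} = \frac{91317}{2 \left(-15869\right)} = \frac{91317}{2} \left(- \frac{1}{15869}\right) = - \frac{91317}{31738}$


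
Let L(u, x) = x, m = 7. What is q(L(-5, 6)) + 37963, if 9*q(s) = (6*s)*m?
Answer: 37991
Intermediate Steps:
q(s) = 14*s/3 (q(s) = ((6*s)*7)/9 = (42*s)/9 = 14*s/3)
q(L(-5, 6)) + 37963 = (14/3)*6 + 37963 = 28 + 37963 = 37991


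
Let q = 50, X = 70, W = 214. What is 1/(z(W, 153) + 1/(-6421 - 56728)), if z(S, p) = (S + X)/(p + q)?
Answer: 12819247/17934113 ≈ 0.71480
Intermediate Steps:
z(S, p) = (70 + S)/(50 + p) (z(S, p) = (S + 70)/(p + 50) = (70 + S)/(50 + p))
1/(z(W, 153) + 1/(-6421 - 56728)) = 1/((70 + 214)/(50 + 153) + 1/(-6421 - 56728)) = 1/(284/203 + 1/(-63149)) = 1/((1/203)*284 - 1/63149) = 1/(284/203 - 1/63149) = 1/(17934113/12819247) = 12819247/17934113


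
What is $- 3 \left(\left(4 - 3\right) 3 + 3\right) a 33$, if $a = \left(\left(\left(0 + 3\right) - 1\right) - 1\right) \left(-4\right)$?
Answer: $2376$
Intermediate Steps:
$a = -4$ ($a = \left(\left(3 - 1\right) - 1\right) \left(-4\right) = \left(2 - 1\right) \left(-4\right) = 1 \left(-4\right) = -4$)
$- 3 \left(\left(4 - 3\right) 3 + 3\right) a 33 = - 3 \left(\left(4 - 3\right) 3 + 3\right) \left(-4\right) 33 = - 3 \left(1 \cdot 3 + 3\right) \left(-4\right) 33 = - 3 \left(3 + 3\right) \left(-4\right) 33 = \left(-3\right) 6 \left(-4\right) 33 = \left(-18\right) \left(-4\right) 33 = 72 \cdot 33 = 2376$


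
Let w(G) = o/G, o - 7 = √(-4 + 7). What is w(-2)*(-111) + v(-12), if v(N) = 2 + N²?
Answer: 1069/2 + 111*√3/2 ≈ 630.63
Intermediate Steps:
o = 7 + √3 (o = 7 + √(-4 + 7) = 7 + √3 ≈ 8.7321)
w(G) = (7 + √3)/G
w(-2)*(-111) + v(-12) = ((7 + √3)/(-2))*(-111) + (2 + (-12)²) = -(7 + √3)/2*(-111) + (2 + 144) = (-7/2 - √3/2)*(-111) + 146 = (777/2 + 111*√3/2) + 146 = 1069/2 + 111*√3/2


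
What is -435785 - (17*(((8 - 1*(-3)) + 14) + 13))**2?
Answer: -853101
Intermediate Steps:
-435785 - (17*(((8 - 1*(-3)) + 14) + 13))**2 = -435785 - (17*(((8 + 3) + 14) + 13))**2 = -435785 - (17*((11 + 14) + 13))**2 = -435785 - (17*(25 + 13))**2 = -435785 - (17*38)**2 = -435785 - 1*646**2 = -435785 - 1*417316 = -435785 - 417316 = -853101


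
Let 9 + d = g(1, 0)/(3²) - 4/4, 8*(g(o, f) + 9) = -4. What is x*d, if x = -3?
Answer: 199/6 ≈ 33.167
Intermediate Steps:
g(o, f) = -19/2 (g(o, f) = -9 + (⅛)*(-4) = -9 - ½ = -19/2)
d = -199/18 (d = -9 + (-19/(2*(3²)) - 4/4) = -9 + (-19/2/9 - 4*¼) = -9 + (-19/2*⅑ - 1) = -9 + (-19/18 - 1) = -9 - 37/18 = -199/18 ≈ -11.056)
x*d = -3*(-199/18) = 199/6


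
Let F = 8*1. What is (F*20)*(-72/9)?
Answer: -1280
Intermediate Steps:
F = 8
(F*20)*(-72/9) = (8*20)*(-72/9) = 160*(-72*⅑) = 160*(-8) = -1280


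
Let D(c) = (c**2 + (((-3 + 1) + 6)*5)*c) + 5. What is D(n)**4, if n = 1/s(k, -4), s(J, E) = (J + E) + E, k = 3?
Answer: 456976/390625 ≈ 1.1699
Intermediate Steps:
s(J, E) = J + 2*E (s(J, E) = (E + J) + E = J + 2*E)
n = -1/5 (n = 1/(3 + 2*(-4)) = 1/(3 - 8) = 1/(-5) = -1/5 ≈ -0.20000)
D(c) = 5 + c**2 + 20*c (D(c) = (c**2 + ((-2 + 6)*5)*c) + 5 = (c**2 + (4*5)*c) + 5 = (c**2 + 20*c) + 5 = 5 + c**2 + 20*c)
D(n)**4 = (5 + (-1/5)**2 + 20*(-1/5))**4 = (5 + 1/25 - 4)**4 = (26/25)**4 = 456976/390625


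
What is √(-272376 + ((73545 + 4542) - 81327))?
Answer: 12*I*√1914 ≈ 524.99*I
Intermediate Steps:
√(-272376 + ((73545 + 4542) - 81327)) = √(-272376 + (78087 - 81327)) = √(-272376 - 3240) = √(-275616) = 12*I*√1914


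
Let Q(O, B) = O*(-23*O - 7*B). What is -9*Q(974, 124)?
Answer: 203984820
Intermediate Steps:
-9*Q(974, 124) = -(-9)*974*(7*124 + 23*974) = -(-9)*974*(868 + 22402) = -(-9)*974*23270 = -9*(-22664980) = 203984820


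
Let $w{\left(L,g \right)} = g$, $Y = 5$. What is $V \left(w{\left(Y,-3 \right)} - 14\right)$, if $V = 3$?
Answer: $-51$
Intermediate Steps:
$V \left(w{\left(Y,-3 \right)} - 14\right) = 3 \left(-3 - 14\right) = 3 \left(-17\right) = -51$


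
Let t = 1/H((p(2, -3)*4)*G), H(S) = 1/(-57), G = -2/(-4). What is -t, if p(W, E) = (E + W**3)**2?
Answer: 57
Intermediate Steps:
G = 1/2 (G = -2*(-1/4) = 1/2 ≈ 0.50000)
H(S) = -1/57
t = -57 (t = 1/(-1/57) = -57)
-t = -1*(-57) = 57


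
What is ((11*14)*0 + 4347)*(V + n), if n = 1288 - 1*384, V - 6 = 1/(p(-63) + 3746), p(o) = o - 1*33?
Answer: 14438564847/3650 ≈ 3.9558e+6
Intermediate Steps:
p(o) = -33 + o (p(o) = o - 33 = -33 + o)
V = 21901/3650 (V = 6 + 1/((-33 - 63) + 3746) = 6 + 1/(-96 + 3746) = 6 + 1/3650 = 21901/3650 ≈ 6.0003)
n = 904 (n = 1288 - 384 = 904)
((11*14)*0 + 4347)*(V + n) = ((11*14)*0 + 4347)*(21901/3650 + 904) = (154*0 + 4347)*(3321501/3650) = (0 + 4347)*(3321501/3650) = 4347*(3321501/3650) = 14438564847/3650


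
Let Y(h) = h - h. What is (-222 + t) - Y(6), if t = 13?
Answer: -209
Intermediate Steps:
Y(h) = 0
(-222 + t) - Y(6) = (-222 + 13) - 1*0 = -209 + 0 = -209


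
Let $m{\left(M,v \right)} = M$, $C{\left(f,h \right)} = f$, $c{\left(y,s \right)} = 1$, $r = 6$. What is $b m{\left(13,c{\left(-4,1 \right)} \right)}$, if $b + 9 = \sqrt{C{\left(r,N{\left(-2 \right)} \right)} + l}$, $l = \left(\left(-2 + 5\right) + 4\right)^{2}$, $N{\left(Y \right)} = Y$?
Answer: $-117 + 13 \sqrt{55} \approx -20.589$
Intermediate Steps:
$l = 49$ ($l = \left(3 + 4\right)^{2} = 7^{2} = 49$)
$b = -9 + \sqrt{55}$ ($b = -9 + \sqrt{6 + 49} = -9 + \sqrt{55} \approx -1.5838$)
$b m{\left(13,c{\left(-4,1 \right)} \right)} = \left(-9 + \sqrt{55}\right) 13 = -117 + 13 \sqrt{55}$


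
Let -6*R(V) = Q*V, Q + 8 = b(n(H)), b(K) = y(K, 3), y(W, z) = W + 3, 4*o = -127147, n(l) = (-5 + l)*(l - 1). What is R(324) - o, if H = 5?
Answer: 128227/4 ≈ 32057.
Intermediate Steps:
n(l) = (-1 + l)*(-5 + l) (n(l) = (-5 + l)*(-1 + l) = (-1 + l)*(-5 + l))
o = -127147/4 (o = (¼)*(-127147) = -127147/4 ≈ -31787.)
y(W, z) = 3 + W
b(K) = 3 + K
Q = -5 (Q = -8 + (3 + (5 + 5² - 6*5)) = -8 + (3 + (5 + 25 - 30)) = -8 + (3 + 0) = -8 + 3 = -5)
R(V) = 5*V/6 (R(V) = -(-5)*V/6 = 5*V/6)
R(324) - o = (⅚)*324 - 1*(-127147/4) = 270 + 127147/4 = 128227/4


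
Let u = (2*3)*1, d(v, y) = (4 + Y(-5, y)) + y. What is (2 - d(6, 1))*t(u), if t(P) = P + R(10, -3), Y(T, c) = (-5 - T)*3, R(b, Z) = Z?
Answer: -9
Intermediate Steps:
Y(T, c) = -15 - 3*T
d(v, y) = 4 + y (d(v, y) = (4 + (-15 - 3*(-5))) + y = (4 + (-15 + 15)) + y = (4 + 0) + y = 4 + y)
u = 6 (u = 6*1 = 6)
t(P) = -3 + P (t(P) = P - 3 = -3 + P)
(2 - d(6, 1))*t(u) = (2 - (4 + 1))*(-3 + 6) = (2 - 1*5)*3 = (2 - 5)*3 = -3*3 = -9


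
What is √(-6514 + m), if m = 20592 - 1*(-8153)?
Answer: √22231 ≈ 149.10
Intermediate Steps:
m = 28745 (m = 20592 + 8153 = 28745)
√(-6514 + m) = √(-6514 + 28745) = √22231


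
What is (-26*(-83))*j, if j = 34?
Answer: 73372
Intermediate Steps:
(-26*(-83))*j = -26*(-83)*34 = 2158*34 = 73372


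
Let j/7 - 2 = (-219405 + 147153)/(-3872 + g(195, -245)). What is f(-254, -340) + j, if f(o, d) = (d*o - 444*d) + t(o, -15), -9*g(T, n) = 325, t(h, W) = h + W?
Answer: 8342839121/35173 ≈ 2.3719e+5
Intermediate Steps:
t(h, W) = W + h
g(T, n) = -325/9 (g(T, n) = -⅑*325 = -325/9)
f(o, d) = -15 + o - 444*d + d*o (f(o, d) = (d*o - 444*d) + (-15 + o) = (-444*d + d*o) + (-15 + o) = -15 + o - 444*d + d*o)
j = 5044298/35173 (j = 14 + 7*((-219405 + 147153)/(-3872 - 325/9)) = 14 + 7*(-72252/(-35173/9)) = 14 + 7*(-72252*(-9/35173)) = 14 + 7*(650268/35173) = 14 + 4551876/35173 = 5044298/35173 ≈ 143.41)
f(-254, -340) + j = (-15 - 254 - 444*(-340) - 340*(-254)) + 5044298/35173 = (-15 - 254 + 150960 + 86360) + 5044298/35173 = 237051 + 5044298/35173 = 8342839121/35173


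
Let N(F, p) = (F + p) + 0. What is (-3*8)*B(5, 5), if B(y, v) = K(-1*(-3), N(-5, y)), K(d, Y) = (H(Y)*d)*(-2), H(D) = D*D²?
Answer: 0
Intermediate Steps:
H(D) = D³
N(F, p) = F + p
K(d, Y) = -2*d*Y³ (K(d, Y) = (Y³*d)*(-2) = (d*Y³)*(-2) = -2*d*Y³)
B(y, v) = -6*(-5 + y)³ (B(y, v) = -2*(-1*(-3))*(-5 + y)³ = -2*3*(-5 + y)³ = -6*(-5 + y)³)
(-3*8)*B(5, 5) = (-3*8)*(-6*(-5 + 5)³) = -(-144)*0³ = -(-144)*0 = -24*0 = 0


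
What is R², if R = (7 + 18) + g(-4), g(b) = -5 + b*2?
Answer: 144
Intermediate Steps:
g(b) = -5 + 2*b
R = 12 (R = (7 + 18) + (-5 + 2*(-4)) = 25 + (-5 - 8) = 25 - 13 = 12)
R² = 12² = 144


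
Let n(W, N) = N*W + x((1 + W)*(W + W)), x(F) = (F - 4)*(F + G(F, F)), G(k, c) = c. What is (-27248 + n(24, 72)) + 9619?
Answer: 2854499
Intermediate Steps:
x(F) = 2*F*(-4 + F) (x(F) = (F - 4)*(F + F) = (-4 + F)*(2*F) = 2*F*(-4 + F))
n(W, N) = N*W + 4*W*(1 + W)*(-4 + 2*W*(1 + W)) (n(W, N) = N*W + 2*((1 + W)*(W + W))*(-4 + (1 + W)*(W + W)) = N*W + 2*((1 + W)*(2*W))*(-4 + (1 + W)*(2*W)) = N*W + 2*(2*W*(1 + W))*(-4 + 2*W*(1 + W)) = N*W + 4*W*(1 + W)*(-4 + 2*W*(1 + W)))
(-27248 + n(24, 72)) + 9619 = (-27248 + 24*(-16 + 72 - 16*24 + 8*24*(1 + 24)²)) + 9619 = (-27248 + 24*(-16 + 72 - 384 + 8*24*25²)) + 9619 = (-27248 + 24*(-16 + 72 - 384 + 8*24*625)) + 9619 = (-27248 + 24*(-16 + 72 - 384 + 120000)) + 9619 = (-27248 + 24*119672) + 9619 = (-27248 + 2872128) + 9619 = 2844880 + 9619 = 2854499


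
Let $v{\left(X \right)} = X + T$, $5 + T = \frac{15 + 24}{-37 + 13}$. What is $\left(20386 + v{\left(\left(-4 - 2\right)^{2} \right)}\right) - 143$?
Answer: $\frac{162179}{8} \approx 20272.0$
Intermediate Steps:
$T = - \frac{53}{8}$ ($T = -5 + \frac{15 + 24}{-37 + 13} = -5 + \frac{39}{-24} = -5 + 39 \left(- \frac{1}{24}\right) = -5 - \frac{13}{8} = - \frac{53}{8} \approx -6.625$)
$v{\left(X \right)} = - \frac{53}{8} + X$ ($v{\left(X \right)} = X - \frac{53}{8} = - \frac{53}{8} + X$)
$\left(20386 + v{\left(\left(-4 - 2\right)^{2} \right)}\right) - 143 = \left(20386 - \left(\frac{53}{8} - \left(-4 - 2\right)^{2}\right)\right) - 143 = \left(20386 - \left(\frac{53}{8} - \left(-6\right)^{2}\right)\right) - 143 = \left(20386 + \left(- \frac{53}{8} + 36\right)\right) - 143 = \left(20386 + \frac{235}{8}\right) - 143 = \frac{163323}{8} - 143 = \frac{162179}{8}$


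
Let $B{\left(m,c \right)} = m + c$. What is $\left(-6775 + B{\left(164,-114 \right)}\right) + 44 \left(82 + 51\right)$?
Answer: $-873$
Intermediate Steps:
$B{\left(m,c \right)} = c + m$
$\left(-6775 + B{\left(164,-114 \right)}\right) + 44 \left(82 + 51\right) = \left(-6775 + \left(-114 + 164\right)\right) + 44 \left(82 + 51\right) = \left(-6775 + 50\right) + 44 \cdot 133 = -6725 + 5852 = -873$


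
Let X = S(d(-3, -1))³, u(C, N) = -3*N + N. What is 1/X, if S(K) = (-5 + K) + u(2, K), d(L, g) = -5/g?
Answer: -1/1000 ≈ -0.0010000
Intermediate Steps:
u(C, N) = -2*N
S(K) = -5 - K (S(K) = (-5 + K) - 2*K = -5 - K)
X = -1000 (X = (-5 - (-5)/(-1))³ = (-5 - (-5)*(-1))³ = (-5 - 1*5)³ = (-5 - 5)³ = (-10)³ = -1000)
1/X = 1/(-1000) = -1/1000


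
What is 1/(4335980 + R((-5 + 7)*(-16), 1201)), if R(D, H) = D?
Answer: 1/4335948 ≈ 2.3063e-7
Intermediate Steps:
1/(4335980 + R((-5 + 7)*(-16), 1201)) = 1/(4335980 + (-5 + 7)*(-16)) = 1/(4335980 + 2*(-16)) = 1/(4335980 - 32) = 1/4335948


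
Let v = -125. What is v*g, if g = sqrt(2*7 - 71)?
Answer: -125*I*sqrt(57) ≈ -943.73*I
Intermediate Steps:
g = I*sqrt(57) (g = sqrt(14 - 71) = sqrt(-57) = I*sqrt(57) ≈ 7.5498*I)
v*g = -125*I*sqrt(57)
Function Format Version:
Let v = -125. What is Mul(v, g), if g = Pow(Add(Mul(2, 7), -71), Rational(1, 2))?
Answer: Mul(-125, I, Pow(57, Rational(1, 2))) ≈ Mul(-943.73, I)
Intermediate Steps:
g = Mul(I, Pow(57, Rational(1, 2))) (g = Pow(Add(14, -71), Rational(1, 2)) = Pow(-57, Rational(1, 2)) = Mul(I, Pow(57, Rational(1, 2))) ≈ Mul(7.5498, I))
Mul(v, g) = Mul(-125, Mul(I, Pow(57, Rational(1, 2)))) = Mul(-125, I, Pow(57, Rational(1, 2)))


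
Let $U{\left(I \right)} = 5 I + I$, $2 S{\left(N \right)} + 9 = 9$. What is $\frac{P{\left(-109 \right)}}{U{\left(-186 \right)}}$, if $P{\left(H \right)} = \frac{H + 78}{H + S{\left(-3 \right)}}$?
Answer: $- \frac{1}{3924} \approx -0.00025484$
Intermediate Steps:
$S{\left(N \right)} = 0$ ($S{\left(N \right)} = - \frac{9}{2} + \frac{1}{2} \cdot 9 = - \frac{9}{2} + \frac{9}{2} = 0$)
$U{\left(I \right)} = 6 I$
$P{\left(H \right)} = \frac{78 + H}{H}$ ($P{\left(H \right)} = \frac{H + 78}{H + 0} = \frac{78 + H}{H}$)
$\frac{P{\left(-109 \right)}}{U{\left(-186 \right)}} = \frac{\frac{1}{-109} \left(78 - 109\right)}{6 \left(-186\right)} = \frac{\left(- \frac{1}{109}\right) \left(-31\right)}{-1116} = \frac{31}{109} \left(- \frac{1}{1116}\right) = - \frac{1}{3924}$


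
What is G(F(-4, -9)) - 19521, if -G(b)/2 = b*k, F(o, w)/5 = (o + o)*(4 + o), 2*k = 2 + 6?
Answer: -19521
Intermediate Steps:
k = 4 (k = (2 + 6)/2 = (½)*8 = 4)
F(o, w) = 10*o*(4 + o) (F(o, w) = 5*((o + o)*(4 + o)) = 5*((2*o)*(4 + o)) = 5*(2*o*(4 + o)) = 10*o*(4 + o))
G(b) = -8*b (G(b) = -2*b*4 = -8*b)
G(F(-4, -9)) - 19521 = -80*(-4)*(4 - 4) - 19521 = -80*(-4)*0 - 19521 = -8*0 - 19521 = 0 - 19521 = -19521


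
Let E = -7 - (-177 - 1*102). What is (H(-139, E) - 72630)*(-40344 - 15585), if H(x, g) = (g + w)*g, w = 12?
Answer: -258280122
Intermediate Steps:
E = 272 (E = -7 - (-177 - 102) = -7 - 1*(-279) = -7 + 279 = 272)
H(x, g) = g*(12 + g) (H(x, g) = (g + 12)*g = (12 + g)*g = g*(12 + g))
(H(-139, E) - 72630)*(-40344 - 15585) = (272*(12 + 272) - 72630)*(-40344 - 15585) = (272*284 - 72630)*(-55929) = (77248 - 72630)*(-55929) = 4618*(-55929) = -258280122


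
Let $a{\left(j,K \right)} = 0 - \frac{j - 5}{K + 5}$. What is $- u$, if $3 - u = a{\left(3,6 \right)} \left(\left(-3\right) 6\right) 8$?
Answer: $- \frac{321}{11} \approx -29.182$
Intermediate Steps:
$a{\left(j,K \right)} = - \frac{-5 + j}{5 + K}$ ($a{\left(j,K \right)} = 0 - \frac{-5 + j}{5 + K} = - \frac{-5 + j}{5 + K}$)
$u = \frac{321}{11}$ ($u = 3 - \frac{5 - 3}{5 + 6} \left(\left(-3\right) 6\right) 8 = 3 - \frac{5 - 3}{11} \left(-18\right) 8 = 3 - \frac{1}{11} \cdot 2 \left(-18\right) 8 = 3 - \frac{2}{11} \left(-18\right) 8 = 3 - \left(- \frac{36}{11}\right) 8 = 3 - - \frac{288}{11} = 3 + \frac{288}{11} = \frac{321}{11} \approx 29.182$)
$- u = \left(-1\right) \frac{321}{11} = - \frac{321}{11}$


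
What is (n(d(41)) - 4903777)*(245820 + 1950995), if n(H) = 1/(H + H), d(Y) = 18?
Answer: -387816869132365/36 ≈ -1.0773e+13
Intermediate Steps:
n(H) = 1/(2*H)
(n(d(41)) - 4903777)*(245820 + 1950995) = ((½)/18 - 4903777)*(245820 + 1950995) = ((½)*(1/18) - 4903777)*2196815 = (1/36 - 4903777)*2196815 = -176535971/36*2196815 = -387816869132365/36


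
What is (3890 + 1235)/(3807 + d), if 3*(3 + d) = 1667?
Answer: 375/319 ≈ 1.1755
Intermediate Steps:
d = 1658/3 (d = -3 + (⅓)*1667 = -3 + 1667/3 = 1658/3 ≈ 552.67)
(3890 + 1235)/(3807 + d) = (3890 + 1235)/(3807 + 1658/3) = 5125/(13079/3) = 5125*(3/13079) = 375/319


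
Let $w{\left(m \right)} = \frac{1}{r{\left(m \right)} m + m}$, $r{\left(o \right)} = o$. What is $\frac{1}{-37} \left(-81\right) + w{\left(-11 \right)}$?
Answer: $\frac{8947}{4070} \approx 2.1983$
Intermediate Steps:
$w{\left(m \right)} = \frac{1}{m + m^{2}}$ ($w{\left(m \right)} = \frac{1}{m m + m} = \frac{1}{m^{2} + m} = \frac{1}{m + m^{2}}$)
$\frac{1}{-37} \left(-81\right) + w{\left(-11 \right)} = \frac{1}{-37} \left(-81\right) + \frac{1}{\left(-11\right) \left(1 - 11\right)} = \left(- \frac{1}{37}\right) \left(-81\right) - \frac{1}{11 \left(-10\right)} = \frac{81}{37} - - \frac{1}{110} = \frac{81}{37} + \frac{1}{110} = \frac{8947}{4070}$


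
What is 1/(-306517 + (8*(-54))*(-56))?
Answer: -1/282325 ≈ -3.5420e-6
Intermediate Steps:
1/(-306517 + (8*(-54))*(-56)) = 1/(-306517 - 432*(-56)) = 1/(-306517 + 24192) = 1/(-282325) = -1/282325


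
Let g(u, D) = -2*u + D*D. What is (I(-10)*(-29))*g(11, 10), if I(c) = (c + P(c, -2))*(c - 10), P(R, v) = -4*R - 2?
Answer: 1266720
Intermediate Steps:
g(u, D) = D**2 - 2*u (g(u, D) = -2*u + D**2 = D**2 - 2*u)
P(R, v) = -2 - 4*R
I(c) = (-10 + c)*(-2 - 3*c) (I(c) = (c + (-2 - 4*c))*(c - 10) = (-2 - 3*c)*(-10 + c) = (-10 + c)*(-2 - 3*c))
(I(-10)*(-29))*g(11, 10) = ((20 - 3*(-10)**2 + 28*(-10))*(-29))*(10**2 - 2*11) = ((20 - 3*100 - 280)*(-29))*(100 - 22) = ((20 - 300 - 280)*(-29))*78 = -560*(-29)*78 = 16240*78 = 1266720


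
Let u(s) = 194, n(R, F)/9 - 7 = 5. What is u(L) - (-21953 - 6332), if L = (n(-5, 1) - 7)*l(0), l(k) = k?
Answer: 28479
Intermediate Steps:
n(R, F) = 108 (n(R, F) = 63 + 9*5 = 63 + 45 = 108)
L = 0 (L = (108 - 7)*0 = 101*0 = 0)
u(L) - (-21953 - 6332) = 194 - (-21953 - 6332) = 194 - 1*(-28285) = 194 + 28285 = 28479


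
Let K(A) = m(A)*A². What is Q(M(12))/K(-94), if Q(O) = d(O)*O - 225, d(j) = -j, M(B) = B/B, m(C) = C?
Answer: 113/415292 ≈ 0.00027210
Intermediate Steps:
M(B) = 1
K(A) = A³ (K(A) = A*A² = A³)
Q(O) = -225 - O² (Q(O) = (-O)*O - 225 = -O² - 225 = -225 - O²)
Q(M(12))/K(-94) = (-225 - 1*1²)/((-94)³) = (-225 - 1*1)/(-830584) = (-225 - 1)*(-1/830584) = -226*(-1/830584) = 113/415292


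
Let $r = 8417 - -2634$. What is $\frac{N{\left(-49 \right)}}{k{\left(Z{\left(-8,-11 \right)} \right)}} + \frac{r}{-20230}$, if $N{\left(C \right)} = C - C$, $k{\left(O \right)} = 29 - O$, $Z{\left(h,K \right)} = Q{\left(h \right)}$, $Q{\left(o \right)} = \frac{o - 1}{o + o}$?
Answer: $- \frac{11051}{20230} \approx -0.54627$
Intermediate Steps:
$Q{\left(o \right)} = \frac{-1 + o}{2 o}$
$Z{\left(h,K \right)} = \frac{-1 + h}{2 h}$
$N{\left(C \right)} = 0$
$r = 11051$ ($r = 8417 + 2634 = 11051$)
$\frac{N{\left(-49 \right)}}{k{\left(Z{\left(-8,-11 \right)} \right)}} + \frac{r}{-20230} = \frac{0}{29 - \frac{-1 - 8}{2 \left(-8\right)}} + \frac{11051}{-20230} = \frac{0}{29 - \frac{1}{2} \left(- \frac{1}{8}\right) \left(-9\right)} + 11051 \left(- \frac{1}{20230}\right) = \frac{0}{29 - \frac{9}{16}} - \frac{11051}{20230} = \frac{0}{\frac{455}{16}} - \frac{11051}{20230} = 0 \cdot \frac{16}{455} - \frac{11051}{20230} = 0 - \frac{11051}{20230} = - \frac{11051}{20230}$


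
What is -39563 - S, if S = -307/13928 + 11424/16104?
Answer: -369749878075/9345688 ≈ -39564.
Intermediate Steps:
S = 6423731/9345688 (S = -307*1/13928 + 11424*(1/16104) = -307/13928 + 476/671 = 6423731/9345688 ≈ 0.68735)
-39563 - S = -39563 - 1*6423731/9345688 = -39563 - 6423731/9345688 = -369749878075/9345688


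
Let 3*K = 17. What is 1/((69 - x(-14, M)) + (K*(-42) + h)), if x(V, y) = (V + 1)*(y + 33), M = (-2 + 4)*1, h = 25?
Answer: 1/311 ≈ 0.0032154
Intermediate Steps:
K = 17/3 (K = (1/3)*17 = 17/3 ≈ 5.6667)
M = 2 (M = 2*1 = 2)
x(V, y) = (1 + V)*(33 + y)
1/((69 - x(-14, M)) + (K*(-42) + h)) = 1/((69 - (33 + 2 + 33*(-14) - 14*2)) + ((17/3)*(-42) + 25)) = 1/((69 - (33 + 2 - 462 - 28)) + (-238 + 25)) = 1/((69 - 1*(-455)) - 213) = 1/((69 + 455) - 213) = 1/(524 - 213) = 1/311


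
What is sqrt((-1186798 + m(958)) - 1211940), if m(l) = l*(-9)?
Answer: 8*I*sqrt(37615) ≈ 1551.6*I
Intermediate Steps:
m(l) = -9*l
sqrt((-1186798 + m(958)) - 1211940) = sqrt((-1186798 - 9*958) - 1211940) = sqrt((-1186798 - 8622) - 1211940) = sqrt(-1195420 - 1211940) = sqrt(-2407360) = 8*I*sqrt(37615)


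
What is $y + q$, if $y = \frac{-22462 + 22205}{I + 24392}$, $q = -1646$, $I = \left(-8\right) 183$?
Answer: $- \frac{37739745}{22928} \approx -1646.0$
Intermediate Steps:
$I = -1464$
$y = - \frac{257}{22928}$ ($y = \frac{-22462 + 22205}{-1464 + 24392} = - \frac{257}{22928} \approx -0.011209$)
$y + q = - \frac{257}{22928} - 1646 = - \frac{37739745}{22928}$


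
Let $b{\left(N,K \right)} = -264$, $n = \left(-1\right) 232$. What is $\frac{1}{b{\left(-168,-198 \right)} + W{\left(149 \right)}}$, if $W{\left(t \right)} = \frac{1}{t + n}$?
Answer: $- \frac{83}{21913} \approx -0.0037877$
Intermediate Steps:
$n = -232$
$W{\left(t \right)} = \frac{1}{-232 + t}$ ($W{\left(t \right)} = \frac{1}{t - 232} = \frac{1}{-232 + t}$)
$\frac{1}{b{\left(-168,-198 \right)} + W{\left(149 \right)}} = \frac{1}{-264 + \frac{1}{-232 + 149}} = \frac{1}{-264 + \frac{1}{-83}} = \frac{1}{-264 - \frac{1}{83}} = \frac{1}{- \frac{21913}{83}} = - \frac{83}{21913}$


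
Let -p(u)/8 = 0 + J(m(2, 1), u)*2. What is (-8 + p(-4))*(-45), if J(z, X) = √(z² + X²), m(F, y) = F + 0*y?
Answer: 360 + 1440*√5 ≈ 3579.9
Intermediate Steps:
m(F, y) = F (m(F, y) = F + 0 = F)
J(z, X) = √(X² + z²)
p(u) = -16*√(4 + u²) (p(u) = -8*(0 + √(u² + 2²)*2) = -8*(0 + √(u² + 4)*2) = -8*(0 + √(4 + u²)*2) = -8*(0 + 2*√(4 + u²)) = -16*√(4 + u²))
(-8 + p(-4))*(-45) = (-8 - 16*√(4 + (-4)²))*(-45) = (-8 - 16*√(4 + 16))*(-45) = (-8 - 32*√5)*(-45) = 360 + 1440*√5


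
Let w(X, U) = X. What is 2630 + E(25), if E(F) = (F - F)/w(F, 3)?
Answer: 2630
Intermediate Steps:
E(F) = 0 (E(F) = (F - F)/F = 0/F = 0)
2630 + E(25) = 2630 + 0 = 2630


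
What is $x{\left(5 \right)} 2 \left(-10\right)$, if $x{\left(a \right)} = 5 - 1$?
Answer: $-80$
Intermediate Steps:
$x{\left(a \right)} = 4$
$x{\left(5 \right)} 2 \left(-10\right) = 4 \cdot 2 \left(-10\right) = 8 \left(-10\right) = -80$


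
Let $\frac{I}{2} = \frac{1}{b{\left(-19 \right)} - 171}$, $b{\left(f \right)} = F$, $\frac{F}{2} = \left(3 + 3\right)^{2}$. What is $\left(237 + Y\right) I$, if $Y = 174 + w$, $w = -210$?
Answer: $- \frac{134}{33} \approx -4.0606$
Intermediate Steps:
$F = 72$ ($F = 2 \left(3 + 3\right)^{2} = 2 \cdot 6^{2} = 2 \cdot 36 = 72$)
$b{\left(f \right)} = 72$
$Y = -36$ ($Y = 174 - 210 = -36$)
$I = - \frac{2}{99}$ ($I = \frac{2}{72 - 171} = \frac{2}{-99} = 2 \left(- \frac{1}{99}\right) = - \frac{2}{99} \approx -0.020202$)
$\left(237 + Y\right) I = \left(237 - 36\right) \left(- \frac{2}{99}\right) = 201 \left(- \frac{2}{99}\right) = - \frac{134}{33}$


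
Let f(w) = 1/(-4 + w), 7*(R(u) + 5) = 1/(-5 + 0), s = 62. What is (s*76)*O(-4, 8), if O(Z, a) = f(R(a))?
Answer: -41230/79 ≈ -521.90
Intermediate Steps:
R(u) = -176/35 (R(u) = -5 + 1/(7*(-5 + 0)) = -5 + (1/7)/(-5) = -5 + (1/7)*(-1/5) = -5 - 1/35 = -176/35)
O(Z, a) = -35/316 (O(Z, a) = 1/(-4 - 176/35) = 1/(-316/35) = -35/316)
(s*76)*O(-4, 8) = (62*76)*(-35/316) = 4712*(-35/316) = -41230/79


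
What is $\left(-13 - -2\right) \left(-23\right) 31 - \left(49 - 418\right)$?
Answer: $8212$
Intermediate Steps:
$\left(-13 - -2\right) \left(-23\right) 31 - \left(49 - 418\right) = \left(-13 + 2\right) \left(-23\right) 31 - \left(49 - 418\right) = \left(-11\right) \left(-23\right) 31 - -369 = 253 \cdot 31 + 369 = 7843 + 369 = 8212$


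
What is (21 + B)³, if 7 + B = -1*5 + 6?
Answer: 3375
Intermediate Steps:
B = -6 (B = -7 + (-1*5 + 6) = -7 + (-5 + 6) = -7 + 1 = -6)
(21 + B)³ = (21 - 6)³ = 15³ = 3375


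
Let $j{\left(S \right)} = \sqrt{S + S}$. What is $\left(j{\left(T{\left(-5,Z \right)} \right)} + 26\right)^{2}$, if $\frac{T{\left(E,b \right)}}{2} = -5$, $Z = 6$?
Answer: $656 + 104 i \sqrt{5} \approx 656.0 + 232.55 i$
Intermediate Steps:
$T{\left(E,b \right)} = -10$ ($T{\left(E,b \right)} = 2 \left(-5\right) = -10$)
$j{\left(S \right)} = \sqrt{2} \sqrt{S}$ ($j{\left(S \right)} = \sqrt{2 S} = \sqrt{2} \sqrt{S}$)
$\left(j{\left(T{\left(-5,Z \right)} \right)} + 26\right)^{2} = \left(\sqrt{2} \sqrt{-10} + 26\right)^{2} = \left(\sqrt{2} i \sqrt{10} + 26\right)^{2} = \left(2 i \sqrt{5} + 26\right)^{2} = \left(26 + 2 i \sqrt{5}\right)^{2}$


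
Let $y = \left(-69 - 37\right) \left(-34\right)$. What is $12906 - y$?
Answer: $9302$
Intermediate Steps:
$y = 3604$ ($y = \left(-106\right) \left(-34\right) = 3604$)
$12906 - y = 12906 - 3604 = 9302$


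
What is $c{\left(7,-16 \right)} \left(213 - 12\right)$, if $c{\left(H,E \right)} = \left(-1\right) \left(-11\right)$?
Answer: $2211$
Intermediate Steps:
$c{\left(H,E \right)} = 11$
$c{\left(7,-16 \right)} \left(213 - 12\right) = 11 \left(213 - 12\right) = 11 \cdot 201 = 2211$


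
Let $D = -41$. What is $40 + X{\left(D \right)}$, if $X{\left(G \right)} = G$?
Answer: $-1$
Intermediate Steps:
$40 + X{\left(D \right)} = 40 - 41 = -1$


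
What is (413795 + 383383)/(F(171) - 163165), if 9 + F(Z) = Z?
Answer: -797178/163003 ≈ -4.8906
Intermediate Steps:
F(Z) = -9 + Z
(413795 + 383383)/(F(171) - 163165) = (413795 + 383383)/((-9 + 171) - 163165) = 797178/(162 - 163165) = 797178/(-163003) = 797178*(-1/163003) = -797178/163003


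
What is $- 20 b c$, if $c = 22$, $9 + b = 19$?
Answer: $-4400$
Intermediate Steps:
$b = 10$ ($b = -9 + 19 = 10$)
$- 20 b c = \left(-20\right) 10 \cdot 22 = \left(-200\right) 22 = -4400$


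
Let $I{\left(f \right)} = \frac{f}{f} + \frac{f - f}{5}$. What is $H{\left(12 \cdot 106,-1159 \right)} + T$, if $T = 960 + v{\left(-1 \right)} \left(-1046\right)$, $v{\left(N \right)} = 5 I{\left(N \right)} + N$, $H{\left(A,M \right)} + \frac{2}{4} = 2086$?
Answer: $- \frac{2277}{2} \approx -1138.5$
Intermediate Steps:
$I{\left(f \right)} = 1$ ($I{\left(f \right)} = 1 + 0 \cdot \frac{1}{5} = 1 + 0 = 1$)
$H{\left(A,M \right)} = \frac{4171}{2}$ ($H{\left(A,M \right)} = - \frac{1}{2} + 2086 = \frac{4171}{2}$)
$v{\left(N \right)} = 5 + N$ ($v{\left(N \right)} = 5 \cdot 1 + N = 5 + N$)
$T = -3224$ ($T = 960 + \left(5 - 1\right) \left(-1046\right) = 960 + 4 \left(-1046\right) = 960 - 4184 = -3224$)
$H{\left(12 \cdot 106,-1159 \right)} + T = \frac{4171}{2} - 3224 = - \frac{2277}{2}$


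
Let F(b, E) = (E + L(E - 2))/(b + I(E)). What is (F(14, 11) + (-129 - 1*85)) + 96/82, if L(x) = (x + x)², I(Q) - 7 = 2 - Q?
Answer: -90977/492 ≈ -184.91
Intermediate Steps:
I(Q) = 9 - Q (I(Q) = 7 + (2 - Q) = 9 - Q)
L(x) = 4*x² (L(x) = (2*x)² = 4*x²)
F(b, E) = (E + 4*(-2 + E)²)/(9 + b - E) (F(b, E) = (E + 4*(E - 2)²)/(b + (9 - E)) = (E + 4*(-2 + E)²)/(9 + b - E))
(F(14, 11) + (-129 - 1*85)) + 96/82 = ((11 + 4*(-2 + 11)²)/(9 + 14 - 1*11) + (-129 - 1*85)) + 96/82 = ((11 + 4*9²)/(9 + 14 - 11) + (-129 - 85)) + 96*(1/82) = ((11 + 4*81)/12 - 214) + 48/41 = ((11 + 324)/12 - 214) + 48/41 = ((1/12)*335 - 214) + 48/41 = (335/12 - 214) + 48/41 = -2233/12 + 48/41 = -90977/492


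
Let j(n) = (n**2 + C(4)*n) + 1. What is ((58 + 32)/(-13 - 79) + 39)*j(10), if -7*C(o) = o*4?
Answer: 956703/322 ≈ 2971.1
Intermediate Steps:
C(o) = -4*o/7 (C(o) = -o*4/7 = -4*o/7)
j(n) = 1 + n**2 - 16*n/7 (j(n) = (n**2 + (-4/7*4)*n) + 1 = (n**2 - 16*n/7) + 1 = 1 + n**2 - 16*n/7)
((58 + 32)/(-13 - 79) + 39)*j(10) = ((58 + 32)/(-13 - 79) + 39)*(1 + 10**2 - 16/7*10) = (90/(-92) + 39)*(1 + 100 - 160/7) = (90*(-1/92) + 39)*(547/7) = (-45/46 + 39)*(547/7) = (1749/46)*(547/7) = 956703/322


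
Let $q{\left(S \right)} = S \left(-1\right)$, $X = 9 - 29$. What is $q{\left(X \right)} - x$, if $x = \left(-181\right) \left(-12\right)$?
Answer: $-2152$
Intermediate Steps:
$X = -20$
$x = 2172$
$q{\left(S \right)} = - S$
$q{\left(X \right)} - x = \left(-1\right) \left(-20\right) - 2172 = 20 - 2172 = -2152$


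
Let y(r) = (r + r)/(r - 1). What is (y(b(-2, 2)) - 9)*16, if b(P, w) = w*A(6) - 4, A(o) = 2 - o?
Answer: -1488/13 ≈ -114.46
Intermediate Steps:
b(P, w) = -4 - 4*w (b(P, w) = w*(2 - 1*6) - 4 = w*(2 - 6) - 4 = w*(-4) - 4 = -4*w - 4 = -4 - 4*w)
y(r) = 2*r/(-1 + r) (y(r) = (2*r)/(-1 + r) = 2*r/(-1 + r))
(y(b(-2, 2)) - 9)*16 = (2*(-4 - 4*2)/(-1 + (-4 - 4*2)) - 9)*16 = (2*(-4 - 8)/(-1 + (-4 - 8)) - 9)*16 = (2*(-12)/(-1 - 12) - 9)*16 = (2*(-12)/(-13) - 9)*16 = (2*(-12)*(-1/13) - 9)*16 = (24/13 - 9)*16 = -93/13*16 = -1488/13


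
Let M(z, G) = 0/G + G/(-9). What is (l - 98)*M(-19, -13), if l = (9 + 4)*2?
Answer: -104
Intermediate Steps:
M(z, G) = -G/9 (M(z, G) = 0 + G*(-⅑) = 0 - G/9 = -G/9)
l = 26 (l = 13*2 = 26)
(l - 98)*M(-19, -13) = (26 - 98)*(-⅑*(-13)) = -72*13/9 = -104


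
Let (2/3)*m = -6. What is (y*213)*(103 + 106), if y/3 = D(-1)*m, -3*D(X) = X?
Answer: -400653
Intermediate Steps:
D(X) = -X/3
m = -9 (m = (3/2)*(-6) = -9)
y = -9 (y = 3*(-⅓*(-1)*(-9)) = 3*((⅓)*(-9)) = 3*(-3) = -9)
(y*213)*(103 + 106) = (-9*213)*(103 + 106) = -1917*209 = -400653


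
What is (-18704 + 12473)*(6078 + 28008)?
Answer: -212389866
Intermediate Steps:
(-18704 + 12473)*(6078 + 28008) = -6231*34086 = -212389866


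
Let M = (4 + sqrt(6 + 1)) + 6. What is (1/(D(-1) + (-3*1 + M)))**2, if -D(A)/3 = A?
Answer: (10 + sqrt(7))**(-2) ≈ 0.0062533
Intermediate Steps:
D(A) = -3*A
M = 10 + sqrt(7) (M = (4 + sqrt(7)) + 6 = 10 + sqrt(7) ≈ 12.646)
(1/(D(-1) + (-3*1 + M)))**2 = (1/(-3*(-1) + (-3*1 + (10 + sqrt(7)))))**2 = (1/(3 + (-3 + (10 + sqrt(7)))))**2 = (1/(3 + (7 + sqrt(7))))**2 = (1/(10 + sqrt(7)))**2 = (10 + sqrt(7))**(-2)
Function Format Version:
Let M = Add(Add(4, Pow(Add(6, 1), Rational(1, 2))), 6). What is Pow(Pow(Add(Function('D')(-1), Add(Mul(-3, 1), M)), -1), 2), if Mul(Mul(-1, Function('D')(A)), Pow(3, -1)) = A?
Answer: Pow(Add(10, Pow(7, Rational(1, 2))), -2) ≈ 0.0062533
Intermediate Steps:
Function('D')(A) = Mul(-3, A)
M = Add(10, Pow(7, Rational(1, 2))) (M = Add(Add(4, Pow(7, Rational(1, 2))), 6) = Add(10, Pow(7, Rational(1, 2))) ≈ 12.646)
Pow(Pow(Add(Function('D')(-1), Add(Mul(-3, 1), M)), -1), 2) = Pow(Pow(Add(Mul(-3, -1), Add(Mul(-3, 1), Add(10, Pow(7, Rational(1, 2))))), -1), 2) = Pow(Pow(Add(3, Add(-3, Add(10, Pow(7, Rational(1, 2))))), -1), 2) = Pow(Pow(Add(3, Add(7, Pow(7, Rational(1, 2)))), -1), 2) = Pow(Pow(Add(10, Pow(7, Rational(1, 2))), -1), 2) = Pow(Add(10, Pow(7, Rational(1, 2))), -2)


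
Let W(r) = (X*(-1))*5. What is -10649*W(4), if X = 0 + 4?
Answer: 212980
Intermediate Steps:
X = 4
W(r) = -20 (W(r) = (4*(-1))*5 = -4*5 = -20)
-10649*W(4) = -10649*(-20) = 212980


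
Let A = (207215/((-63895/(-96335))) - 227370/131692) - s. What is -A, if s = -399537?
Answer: -54461062970843/76495094 ≈ -7.1196e+5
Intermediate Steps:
A = 54461062970843/76495094 (A = (207215/((-63895/(-96335))) - 227370/131692) - 1*(-399537) = (207215/((-63895*(-1/96335))) - 227370*1/131692) + 399537 = (207215/(12779/19267) - 10335/5986) + 399537 = (207215*(19267/12779) - 10335/5986) + 399537 = (3992411405/12779 - 10335/5986) + 399537 = 23898442599365/76495094 + 399537 = 54461062970843/76495094 ≈ 7.1196e+5)
-A = -1*54461062970843/76495094 = -54461062970843/76495094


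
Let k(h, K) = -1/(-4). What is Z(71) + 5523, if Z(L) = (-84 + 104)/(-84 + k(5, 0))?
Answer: 370025/67 ≈ 5522.8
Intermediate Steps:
k(h, K) = ¼ (k(h, K) = -1*(-¼) = ¼)
Z(L) = -16/67 (Z(L) = (-84 + 104)/(-84 + ¼) = 20/(-335/4) = 20*(-4/335) = -16/67)
Z(71) + 5523 = -16/67 + 5523 = 370025/67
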